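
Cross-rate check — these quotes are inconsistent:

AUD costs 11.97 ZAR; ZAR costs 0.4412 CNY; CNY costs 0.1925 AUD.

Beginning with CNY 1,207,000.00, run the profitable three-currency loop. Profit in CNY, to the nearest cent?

Profitable loop is CNY → AUD → ZAR → CNY:
CNY 1,207,000.00 × 0.1925 = AUD 232,347.50
AUD 232,347.50 × 11.97 = ZAR 2,781,199.58
ZAR 2,781,199.58 × 0.4412 = CNY 1,227,065.25
Profit = CNY 1,227,065.25 − CNY 1,207,000.00

Profit: CNY 20,065.25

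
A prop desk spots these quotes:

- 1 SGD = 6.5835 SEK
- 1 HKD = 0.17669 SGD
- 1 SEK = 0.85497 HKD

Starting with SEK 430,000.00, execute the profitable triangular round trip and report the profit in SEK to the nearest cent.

Profitable loop is SEK → SGD → HKD → SEK:
SEK 430,000.00 ÷ 6.5835 = SGD 65,314.80
SGD 65,314.80 ÷ 0.17669 = HKD 369,657.60
HKD 369,657.60 ÷ 0.85497 = SEK 432,363.25
Profit = SEK 432,363.25 − SEK 430,000.00

Profit: SEK 2,363.25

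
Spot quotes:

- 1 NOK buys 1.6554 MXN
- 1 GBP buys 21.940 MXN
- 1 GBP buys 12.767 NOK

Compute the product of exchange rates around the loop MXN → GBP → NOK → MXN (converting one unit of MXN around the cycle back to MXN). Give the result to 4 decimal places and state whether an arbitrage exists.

Around MXN → GBP → NOK → MXN: 1 ÷ 21.940 × 12.767 × 1.6554 = 0.963286
Product < 1; profitable direction is MXN → NOK → GBP → MXN.

0.9633 (arbitrage exists)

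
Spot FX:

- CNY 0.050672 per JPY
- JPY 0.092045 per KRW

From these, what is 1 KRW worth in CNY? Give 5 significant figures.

KRW/CNY = 0.0046641

1 KRW × 0.092045 = 0.092045 JPY
0.092045 JPY × 0.050672 = 0.0046641 CNY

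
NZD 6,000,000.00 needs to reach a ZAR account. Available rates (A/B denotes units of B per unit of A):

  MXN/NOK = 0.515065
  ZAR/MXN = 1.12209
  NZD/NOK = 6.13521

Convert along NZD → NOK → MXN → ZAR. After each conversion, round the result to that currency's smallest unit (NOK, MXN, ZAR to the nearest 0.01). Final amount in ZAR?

ZAR 63,692,889.50

NZD 6,000,000.00 × 6.13521 = NOK 36,811,260.00
NOK 36,811,260.00 ÷ 0.515065 = MXN 71,469,154.38
MXN 71,469,154.38 ÷ 1.12209 = ZAR 63,692,889.50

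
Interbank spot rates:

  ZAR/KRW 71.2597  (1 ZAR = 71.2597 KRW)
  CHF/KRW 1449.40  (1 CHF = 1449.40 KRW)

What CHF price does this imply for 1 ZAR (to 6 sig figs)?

ZAR/CHF = 0.0491650

1 ZAR × 71.2597 = 71.2597 KRW
71.2597 KRW ÷ 1449.40 = 0.049165 CHF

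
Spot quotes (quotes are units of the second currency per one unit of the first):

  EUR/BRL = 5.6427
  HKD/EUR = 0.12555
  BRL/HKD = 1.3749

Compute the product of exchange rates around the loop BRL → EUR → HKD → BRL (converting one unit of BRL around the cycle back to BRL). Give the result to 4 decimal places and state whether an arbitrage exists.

1.0267 (arbitrage exists)

Around BRL → EUR → HKD → BRL: 1 ÷ 5.6427 ÷ 0.12555 ÷ 1.3749 = 1.026657
Product > 1; profitable direction is BRL → EUR → HKD → BRL.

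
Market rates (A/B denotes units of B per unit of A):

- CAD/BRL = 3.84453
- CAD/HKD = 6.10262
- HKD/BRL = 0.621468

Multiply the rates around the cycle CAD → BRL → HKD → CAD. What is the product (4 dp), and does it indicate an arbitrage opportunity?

Around CAD → BRL → HKD → CAD: 1 × 3.84453 ÷ 0.621468 ÷ 6.10262 = 1.013697
Product > 1; profitable direction is CAD → BRL → HKD → CAD.

1.0137 (arbitrage exists)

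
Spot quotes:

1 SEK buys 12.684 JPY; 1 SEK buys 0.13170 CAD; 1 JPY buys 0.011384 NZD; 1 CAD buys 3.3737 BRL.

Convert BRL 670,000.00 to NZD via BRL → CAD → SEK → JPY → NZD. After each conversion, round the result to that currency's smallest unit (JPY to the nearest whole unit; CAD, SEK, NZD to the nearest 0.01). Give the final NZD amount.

NZD 217,737.73

BRL 670,000.00 ÷ 3.3737 = CAD 198,595.01
CAD 198,595.01 ÷ 0.13170 = SEK 1,507,934.78
SEK 1,507,934.78 × 12.684 = JPY 19,126,645
JPY 19,126,645 × 0.011384 = NZD 217,737.73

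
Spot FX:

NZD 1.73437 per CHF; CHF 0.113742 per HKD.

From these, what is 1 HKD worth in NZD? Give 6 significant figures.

HKD/NZD = 0.197271

1 HKD × 0.113742 = 0.113742 CHF
0.113742 CHF × 1.73437 = 0.197271 NZD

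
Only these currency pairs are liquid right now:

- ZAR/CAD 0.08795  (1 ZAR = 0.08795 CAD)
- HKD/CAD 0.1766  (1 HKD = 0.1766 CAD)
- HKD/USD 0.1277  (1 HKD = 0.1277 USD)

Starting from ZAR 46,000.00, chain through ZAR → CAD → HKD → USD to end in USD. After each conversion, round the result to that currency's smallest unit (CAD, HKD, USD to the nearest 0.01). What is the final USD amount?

ZAR 46,000.00 × 0.08795 = CAD 4,045.70
CAD 4,045.70 ÷ 0.1766 = HKD 22,908.83
HKD 22,908.83 × 0.1277 = USD 2,925.46

USD 2,925.46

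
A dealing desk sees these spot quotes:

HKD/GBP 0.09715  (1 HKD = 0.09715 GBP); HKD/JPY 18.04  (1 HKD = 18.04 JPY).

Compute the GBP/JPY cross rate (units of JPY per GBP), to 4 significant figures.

1 GBP ÷ 0.09715 = 10.2934 HKD
10.2934 HKD × 18.04 = 185.692 JPY

GBP/JPY = 185.7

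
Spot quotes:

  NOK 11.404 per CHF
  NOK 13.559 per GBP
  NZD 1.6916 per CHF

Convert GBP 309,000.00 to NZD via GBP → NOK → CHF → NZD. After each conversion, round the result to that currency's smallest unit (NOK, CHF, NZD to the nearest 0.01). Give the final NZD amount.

NZD 621,479.21

GBP 309,000.00 × 13.559 = NOK 4,189,731.00
NOK 4,189,731.00 ÷ 11.404 = CHF 367,391.35
CHF 367,391.35 × 1.6916 = NZD 621,479.21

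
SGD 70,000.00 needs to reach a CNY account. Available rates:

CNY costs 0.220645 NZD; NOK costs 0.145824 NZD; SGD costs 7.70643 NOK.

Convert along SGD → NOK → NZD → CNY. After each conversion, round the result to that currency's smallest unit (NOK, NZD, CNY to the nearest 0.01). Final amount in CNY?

CNY 356,521.88

SGD 70,000.00 × 7.70643 = NOK 539,450.10
NOK 539,450.10 × 0.145824 = NZD 78,664.77
NZD 78,664.77 ÷ 0.220645 = CNY 356,521.88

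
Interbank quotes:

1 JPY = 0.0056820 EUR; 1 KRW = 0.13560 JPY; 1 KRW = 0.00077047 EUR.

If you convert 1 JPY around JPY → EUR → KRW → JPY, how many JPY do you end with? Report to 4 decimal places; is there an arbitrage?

Around JPY → EUR → KRW → JPY: 1 × 0.0056820 ÷ 0.00077047 × 0.13560 = 1.000012
Product ≈ 1 (deviation 0.001%, within rounding noise).

1.0000 (no arbitrage)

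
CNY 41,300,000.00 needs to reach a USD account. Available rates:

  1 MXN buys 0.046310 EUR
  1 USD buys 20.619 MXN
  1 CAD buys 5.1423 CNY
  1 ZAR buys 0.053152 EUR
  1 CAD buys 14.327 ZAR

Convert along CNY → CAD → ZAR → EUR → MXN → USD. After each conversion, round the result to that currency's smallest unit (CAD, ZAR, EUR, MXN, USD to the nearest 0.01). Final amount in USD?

CNY 41,300,000.00 ÷ 5.1423 = CAD 8,031,425.63
CAD 8,031,425.63 × 14.327 = ZAR 115,066,235.00
ZAR 115,066,235.00 × 0.053152 = EUR 6,116,000.52
EUR 6,116,000.52 ÷ 0.046310 = MXN 132,066,519.54
MXN 132,066,519.54 ÷ 20.619 = USD 6,405,088.49

USD 6,405,088.49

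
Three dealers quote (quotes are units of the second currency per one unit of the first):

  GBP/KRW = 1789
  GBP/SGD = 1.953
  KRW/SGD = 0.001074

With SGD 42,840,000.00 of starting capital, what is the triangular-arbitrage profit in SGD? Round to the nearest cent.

Profit: SGD 704,878.54

Profitable loop is SGD → KRW → GBP → SGD:
SGD 42,840,000.00 ÷ 0.001074 = KRW 39,888,268,156
KRW 39,888,268,156 ÷ 1789 = GBP 22,296,404.78
GBP 22,296,404.78 × 1.953 = SGD 43,544,878.54
Profit = SGD 43,544,878.54 − SGD 42,840,000.00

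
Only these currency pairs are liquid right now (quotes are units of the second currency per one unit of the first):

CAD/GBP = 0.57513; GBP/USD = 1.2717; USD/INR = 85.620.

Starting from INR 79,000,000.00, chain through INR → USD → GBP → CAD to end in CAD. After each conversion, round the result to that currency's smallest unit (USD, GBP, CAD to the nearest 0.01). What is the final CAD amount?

INR 79,000,000.00 ÷ 85.620 = USD 922,681.62
USD 922,681.62 ÷ 1.2717 = GBP 725,549.75
GBP 725,549.75 ÷ 0.57513 = CAD 1,261,540.43

CAD 1,261,540.43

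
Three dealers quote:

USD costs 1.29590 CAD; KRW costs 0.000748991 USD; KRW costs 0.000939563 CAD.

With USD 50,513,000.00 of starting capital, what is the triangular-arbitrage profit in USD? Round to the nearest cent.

Profit: USD 1,669,555.71

Profitable loop is USD → CAD → KRW → USD:
USD 50,513,000.00 × 1.29590 = CAD 65,459,796.70
CAD 65,459,796.70 ÷ 0.000939563 = KRW 69,670,470,953
KRW 69,670,470,953 × 0.000748991 = USD 52,182,555.71
Profit = USD 52,182,555.71 − USD 50,513,000.00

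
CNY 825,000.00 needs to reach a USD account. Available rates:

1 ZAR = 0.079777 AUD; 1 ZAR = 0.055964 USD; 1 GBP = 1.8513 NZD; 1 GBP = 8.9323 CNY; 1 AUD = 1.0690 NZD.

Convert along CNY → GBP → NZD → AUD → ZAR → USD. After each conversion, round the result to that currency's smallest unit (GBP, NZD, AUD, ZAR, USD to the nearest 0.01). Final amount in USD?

USD 112,207.22

CNY 825,000.00 ÷ 8.9323 = GBP 92,361.43
GBP 92,361.43 × 1.8513 = NZD 170,988.72
NZD 170,988.72 ÷ 1.0690 = AUD 159,952.03
AUD 159,952.03 ÷ 0.079777 = ZAR 2,004,989.28
ZAR 2,004,989.28 × 0.055964 = USD 112,207.22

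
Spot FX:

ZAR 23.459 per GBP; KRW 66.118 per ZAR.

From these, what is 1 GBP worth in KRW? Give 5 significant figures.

GBP/KRW = 1551.1

1 GBP × 23.459 = 23.459 ZAR
23.459 ZAR × 66.118 = 1551.06 KRW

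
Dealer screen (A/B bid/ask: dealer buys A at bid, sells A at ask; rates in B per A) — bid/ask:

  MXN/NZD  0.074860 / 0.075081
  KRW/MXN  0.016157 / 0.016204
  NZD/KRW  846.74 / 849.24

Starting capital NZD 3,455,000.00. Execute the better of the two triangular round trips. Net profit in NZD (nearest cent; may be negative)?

Best loop NZD → KRW → MXN → NZD:
NZD 3,455,000.00 × 846.74 (sell NZD at bid) = KRW 2,925,486,700
KRW 2,925,486,700 × 0.016157 (sell KRW at bid) = MXN 47,267,088.61
MXN 47,267,088.61 × 0.074860 (sell MXN at bid) = NZD 3,538,414.25

Net profit: NZD 83,414.25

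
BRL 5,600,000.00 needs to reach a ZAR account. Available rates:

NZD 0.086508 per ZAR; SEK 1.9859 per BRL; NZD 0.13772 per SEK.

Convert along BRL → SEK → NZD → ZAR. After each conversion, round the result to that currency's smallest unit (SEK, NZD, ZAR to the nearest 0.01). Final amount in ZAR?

ZAR 17,704,601.08

BRL 5,600,000.00 × 1.9859 = SEK 11,121,040.00
SEK 11,121,040.00 × 0.13772 = NZD 1,531,589.63
NZD 1,531,589.63 ÷ 0.086508 = ZAR 17,704,601.08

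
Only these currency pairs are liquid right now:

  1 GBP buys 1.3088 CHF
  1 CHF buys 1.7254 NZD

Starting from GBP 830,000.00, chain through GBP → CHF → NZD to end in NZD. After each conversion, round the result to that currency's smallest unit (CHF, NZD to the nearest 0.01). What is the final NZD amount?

GBP 830,000.00 × 1.3088 = CHF 1,086,304.00
CHF 1,086,304.00 × 1.7254 = NZD 1,874,308.92

NZD 1,874,308.92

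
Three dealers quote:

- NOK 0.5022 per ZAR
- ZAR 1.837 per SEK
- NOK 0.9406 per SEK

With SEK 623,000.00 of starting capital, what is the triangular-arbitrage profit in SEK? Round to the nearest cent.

Profitable loop is SEK → NOK → ZAR → SEK:
SEK 623,000.00 × 0.9406 = NOK 585,993.80
NOK 585,993.80 ÷ 0.5022 = ZAR 1,166,853.44
ZAR 1,166,853.44 ÷ 1.837 = SEK 635,195.13
Profit = SEK 635,195.13 − SEK 623,000.00

Profit: SEK 12,195.13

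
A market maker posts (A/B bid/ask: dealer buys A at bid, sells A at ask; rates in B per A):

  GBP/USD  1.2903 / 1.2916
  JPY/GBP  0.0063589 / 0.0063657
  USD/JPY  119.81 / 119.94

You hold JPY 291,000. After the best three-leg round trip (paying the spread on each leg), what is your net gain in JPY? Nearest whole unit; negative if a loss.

Best loop JPY → USD → GBP → JPY:
JPY 291,000 ÷ 119.94 (buy USD at ask) = USD 2,426.21
USD 2,426.21 ÷ 1.2916 (buy GBP at ask) = GBP 1,878.46
GBP 1,878.46 ÷ 0.0063657 (buy JPY at ask) = JPY 295,090

Net profit: JPY 4,090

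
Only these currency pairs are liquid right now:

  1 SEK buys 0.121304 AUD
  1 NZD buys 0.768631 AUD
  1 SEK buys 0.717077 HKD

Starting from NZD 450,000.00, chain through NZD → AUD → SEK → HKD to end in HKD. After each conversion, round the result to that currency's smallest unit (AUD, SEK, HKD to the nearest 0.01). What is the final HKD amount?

HKD 2,044,659.91

NZD 450,000.00 × 0.768631 = AUD 345,883.95
AUD 345,883.95 ÷ 0.121304 = SEK 2,851,381.24
SEK 2,851,381.24 × 0.717077 = HKD 2,044,659.91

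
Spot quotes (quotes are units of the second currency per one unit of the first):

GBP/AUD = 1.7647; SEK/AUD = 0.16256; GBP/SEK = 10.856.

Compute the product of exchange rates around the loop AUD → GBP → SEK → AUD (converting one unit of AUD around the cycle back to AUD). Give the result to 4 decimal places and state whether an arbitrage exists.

Around AUD → GBP → SEK → AUD: 1 ÷ 1.7647 × 10.856 × 0.16256 = 1.000029
Product ≈ 1 (deviation 0.003%, within rounding noise).

1.0000 (no arbitrage)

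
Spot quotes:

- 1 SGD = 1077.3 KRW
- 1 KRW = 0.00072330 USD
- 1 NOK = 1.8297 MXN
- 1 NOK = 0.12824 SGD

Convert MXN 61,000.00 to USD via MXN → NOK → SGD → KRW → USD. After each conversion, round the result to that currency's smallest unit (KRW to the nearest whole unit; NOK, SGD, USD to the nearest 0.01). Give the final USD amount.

USD 3,331.42

MXN 61,000.00 ÷ 1.8297 = NOK 33,338.80
NOK 33,338.80 × 0.12824 = SGD 4,275.37
SGD 4,275.37 × 1077.3 = KRW 4,605,856
KRW 4,605,856 × 0.00072330 = USD 3,331.42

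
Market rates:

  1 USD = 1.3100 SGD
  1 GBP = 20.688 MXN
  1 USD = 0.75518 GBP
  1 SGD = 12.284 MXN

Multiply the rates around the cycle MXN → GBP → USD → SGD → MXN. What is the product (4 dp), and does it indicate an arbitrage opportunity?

1.0300 (arbitrage exists)

Around MXN → GBP → USD → SGD → MXN: 1 ÷ 20.688 ÷ 0.75518 × 1.3100 × 12.284 = 1.030012
Product > 1; profitable direction is MXN → GBP → USD → SGD → MXN.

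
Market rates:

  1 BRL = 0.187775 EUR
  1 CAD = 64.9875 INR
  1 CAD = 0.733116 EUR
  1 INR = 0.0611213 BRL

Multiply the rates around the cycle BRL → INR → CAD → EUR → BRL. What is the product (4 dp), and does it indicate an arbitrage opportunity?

Around BRL → INR → CAD → EUR → BRL: 1 ÷ 0.0611213 ÷ 64.9875 × 0.733116 ÷ 0.187775 = 0.982907
Product < 1; profitable direction is BRL → EUR → CAD → INR → BRL.

0.9829 (arbitrage exists)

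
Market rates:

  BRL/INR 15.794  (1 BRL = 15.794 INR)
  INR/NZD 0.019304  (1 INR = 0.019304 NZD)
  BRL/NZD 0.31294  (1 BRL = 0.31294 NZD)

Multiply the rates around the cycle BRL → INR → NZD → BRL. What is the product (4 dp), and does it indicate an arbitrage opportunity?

Around BRL → INR → NZD → BRL: 1 × 15.794 × 0.019304 ÷ 0.31294 = 0.974268
Product < 1; profitable direction is BRL → NZD → INR → BRL.

0.9743 (arbitrage exists)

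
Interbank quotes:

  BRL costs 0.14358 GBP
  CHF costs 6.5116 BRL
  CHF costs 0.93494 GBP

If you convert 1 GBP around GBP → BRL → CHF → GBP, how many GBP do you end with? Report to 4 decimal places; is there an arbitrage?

1.0000 (no arbitrage)

Around GBP → BRL → CHF → GBP: 1 ÷ 0.14358 ÷ 6.5116 × 0.93494 = 1.000005
Product ≈ 1 (deviation 0.000%, within rounding noise).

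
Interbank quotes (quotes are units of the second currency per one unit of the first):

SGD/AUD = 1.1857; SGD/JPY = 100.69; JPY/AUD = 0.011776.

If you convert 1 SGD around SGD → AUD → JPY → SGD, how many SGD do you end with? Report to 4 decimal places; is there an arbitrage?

1.0000 (no arbitrage)

Around SGD → AUD → JPY → SGD: 1 × 1.1857 ÷ 0.011776 ÷ 100.69 = 0.999979
Product ≈ 1 (deviation 0.002%, within rounding noise).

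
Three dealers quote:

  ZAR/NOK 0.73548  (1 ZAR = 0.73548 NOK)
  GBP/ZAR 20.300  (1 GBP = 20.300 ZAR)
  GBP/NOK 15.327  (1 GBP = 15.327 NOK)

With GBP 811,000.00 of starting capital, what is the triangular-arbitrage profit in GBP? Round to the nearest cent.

Profit: GBP 21,551.50

Profitable loop is GBP → NOK → ZAR → GBP:
GBP 811,000.00 × 15.327 = NOK 12,430,197.00
NOK 12,430,197.00 ÷ 0.73548 = ZAR 16,900,795.40
ZAR 16,900,795.40 ÷ 20.300 = GBP 832,551.50
Profit = GBP 832,551.50 − GBP 811,000.00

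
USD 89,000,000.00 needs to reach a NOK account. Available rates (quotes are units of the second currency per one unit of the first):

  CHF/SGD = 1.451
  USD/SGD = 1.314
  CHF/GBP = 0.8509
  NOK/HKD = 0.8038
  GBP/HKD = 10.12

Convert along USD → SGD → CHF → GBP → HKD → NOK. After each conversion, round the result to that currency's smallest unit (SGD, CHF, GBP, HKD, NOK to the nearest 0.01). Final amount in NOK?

NOK 863,433,696.93

USD 89,000,000.00 × 1.314 = SGD 116,946,000.00
SGD 116,946,000.00 ÷ 1.451 = CHF 80,596,829.77
CHF 80,596,829.77 × 0.8509 = GBP 68,579,842.45
GBP 68,579,842.45 × 10.12 = HKD 694,028,005.59
HKD 694,028,005.59 ÷ 0.8038 = NOK 863,433,696.93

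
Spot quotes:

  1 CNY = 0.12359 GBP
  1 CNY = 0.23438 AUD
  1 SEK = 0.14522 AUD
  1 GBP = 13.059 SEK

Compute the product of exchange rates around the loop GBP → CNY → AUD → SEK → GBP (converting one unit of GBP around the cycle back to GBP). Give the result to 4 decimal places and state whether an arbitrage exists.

Around GBP → CNY → AUD → SEK → GBP: 1 ÷ 0.12359 × 0.23438 ÷ 0.14522 ÷ 13.059 = 1.000002
Product ≈ 1 (deviation 0.000%, within rounding noise).

1.0000 (no arbitrage)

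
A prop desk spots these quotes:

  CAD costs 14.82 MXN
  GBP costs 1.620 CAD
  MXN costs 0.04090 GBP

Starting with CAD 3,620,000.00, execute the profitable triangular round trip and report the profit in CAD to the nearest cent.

Profit: CAD 66,566.26

Profitable loop is CAD → GBP → MXN → CAD:
CAD 3,620,000.00 ÷ 1.620 = GBP 2,234,567.90
GBP 2,234,567.90 ÷ 0.04090 = MXN 54,634,912.01
MXN 54,634,912.01 ÷ 14.82 = CAD 3,686,566.26
Profit = CAD 3,686,566.26 − CAD 3,620,000.00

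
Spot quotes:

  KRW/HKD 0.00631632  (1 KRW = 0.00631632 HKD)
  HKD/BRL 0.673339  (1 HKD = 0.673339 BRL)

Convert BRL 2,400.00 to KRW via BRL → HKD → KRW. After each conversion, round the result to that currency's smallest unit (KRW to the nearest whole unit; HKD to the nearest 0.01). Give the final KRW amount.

KRW 564,305

BRL 2,400.00 ÷ 0.673339 = HKD 3,564.33
HKD 3,564.33 ÷ 0.00631632 = KRW 564,305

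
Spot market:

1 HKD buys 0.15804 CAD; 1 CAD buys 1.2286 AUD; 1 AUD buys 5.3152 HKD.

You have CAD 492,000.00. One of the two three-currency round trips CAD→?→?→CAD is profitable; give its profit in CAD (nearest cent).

Profitable loop is CAD → AUD → HKD → CAD:
CAD 492,000.00 × 1.2286 = AUD 604,471.20
AUD 604,471.20 × 5.3152 = HKD 3,212,885.32
HKD 3,212,885.32 × 0.15804 = CAD 507,764.40
Profit = CAD 507,764.40 − CAD 492,000.00

Profit: CAD 15,764.40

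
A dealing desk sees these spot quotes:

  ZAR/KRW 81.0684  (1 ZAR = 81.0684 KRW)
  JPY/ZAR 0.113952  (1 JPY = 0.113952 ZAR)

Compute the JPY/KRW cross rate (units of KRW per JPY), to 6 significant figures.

1 JPY × 0.113952 = 0.113952 ZAR
0.113952 ZAR × 81.0684 = 9.23791 KRW

JPY/KRW = 9.23791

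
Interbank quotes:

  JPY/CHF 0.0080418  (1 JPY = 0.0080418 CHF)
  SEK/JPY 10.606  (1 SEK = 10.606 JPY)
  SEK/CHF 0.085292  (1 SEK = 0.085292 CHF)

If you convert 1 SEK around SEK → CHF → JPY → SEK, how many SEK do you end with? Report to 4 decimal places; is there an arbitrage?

Around SEK → CHF → JPY → SEK: 1 × 0.085292 ÷ 0.0080418 ÷ 10.606 = 1.000008
Product ≈ 1 (deviation 0.001%, within rounding noise).

1.0000 (no arbitrage)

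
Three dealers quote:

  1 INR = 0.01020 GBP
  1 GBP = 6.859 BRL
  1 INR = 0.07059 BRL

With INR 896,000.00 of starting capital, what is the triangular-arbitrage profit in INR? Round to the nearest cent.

Profit: INR 8,045.35

Profitable loop is INR → BRL → GBP → INR:
INR 896,000.00 × 0.07059 = BRL 63,248.64
BRL 63,248.64 ÷ 6.859 = GBP 9,221.26
GBP 9,221.26 ÷ 0.01020 = INR 904,045.35
Profit = INR 904,045.35 − INR 896,000.00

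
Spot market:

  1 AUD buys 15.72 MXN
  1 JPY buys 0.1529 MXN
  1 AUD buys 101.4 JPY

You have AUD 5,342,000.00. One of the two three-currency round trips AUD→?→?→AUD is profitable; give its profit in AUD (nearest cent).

Profitable loop is AUD → MXN → JPY → AUD:
AUD 5,342,000.00 × 15.72 = MXN 83,976,240.00
MXN 83,976,240.00 ÷ 0.1529 = JPY 549,223,283
JPY 549,223,283 ÷ 101.4 = AUD 5,416,403.19
Profit = AUD 5,416,403.19 − AUD 5,342,000.00

Profit: AUD 74,403.19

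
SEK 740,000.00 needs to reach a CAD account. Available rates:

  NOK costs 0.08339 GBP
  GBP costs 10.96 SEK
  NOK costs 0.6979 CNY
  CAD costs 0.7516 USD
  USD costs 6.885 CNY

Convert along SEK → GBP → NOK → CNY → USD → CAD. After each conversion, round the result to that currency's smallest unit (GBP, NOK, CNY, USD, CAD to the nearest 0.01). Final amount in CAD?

CAD 109,196.74

SEK 740,000.00 ÷ 10.96 = GBP 67,518.25
GBP 67,518.25 ÷ 0.08339 = NOK 809,668.43
NOK 809,668.43 × 0.6979 = CNY 565,067.60
CNY 565,067.60 ÷ 6.885 = USD 82,072.27
USD 82,072.27 ÷ 0.7516 = CAD 109,196.74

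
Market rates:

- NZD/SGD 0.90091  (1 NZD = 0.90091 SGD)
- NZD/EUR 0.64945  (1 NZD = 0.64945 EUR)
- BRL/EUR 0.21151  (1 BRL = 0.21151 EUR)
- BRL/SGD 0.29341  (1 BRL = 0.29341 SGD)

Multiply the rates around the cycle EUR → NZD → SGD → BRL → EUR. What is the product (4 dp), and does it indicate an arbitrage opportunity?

1.0000 (no arbitrage)

Around EUR → NZD → SGD → BRL → EUR: 1 ÷ 0.64945 × 0.90091 ÷ 0.29341 × 0.21151 = 0.999981
Product ≈ 1 (deviation 0.002%, within rounding noise).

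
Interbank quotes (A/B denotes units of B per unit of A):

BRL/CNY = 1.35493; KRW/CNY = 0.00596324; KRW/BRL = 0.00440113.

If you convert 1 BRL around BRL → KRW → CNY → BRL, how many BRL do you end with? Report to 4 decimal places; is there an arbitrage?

Around BRL → KRW → CNY → BRL: 1 ÷ 0.00440113 × 0.00596324 ÷ 1.35493 = 1.000003
Product ≈ 1 (deviation 0.000%, within rounding noise).

1.0000 (no arbitrage)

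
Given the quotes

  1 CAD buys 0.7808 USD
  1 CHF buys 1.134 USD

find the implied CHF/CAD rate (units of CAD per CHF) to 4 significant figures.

CHF/CAD = 1.452

1 CHF × 1.134 = 1.134 USD
1.134 USD ÷ 0.7808 = 1.45236 CAD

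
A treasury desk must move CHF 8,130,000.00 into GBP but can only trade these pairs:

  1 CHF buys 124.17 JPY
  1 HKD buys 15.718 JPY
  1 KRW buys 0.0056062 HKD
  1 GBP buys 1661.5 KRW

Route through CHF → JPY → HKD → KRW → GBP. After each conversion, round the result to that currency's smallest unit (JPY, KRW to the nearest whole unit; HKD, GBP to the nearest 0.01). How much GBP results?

CHF 8,130,000.00 × 124.17 = JPY 1,009,502,100
JPY 1,009,502,100 ÷ 15.718 = HKD 64,225,862.07
HKD 64,225,862.07 ÷ 0.0056062 = KRW 11,456,220,269
KRW 11,456,220,269 ÷ 1661.5 = GBP 6,895,106.99

GBP 6,895,106.99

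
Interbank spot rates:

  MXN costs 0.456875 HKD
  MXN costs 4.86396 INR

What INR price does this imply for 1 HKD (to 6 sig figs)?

1 HKD ÷ 0.456875 = 2.18878 MXN
2.18878 MXN × 4.86396 = 10.6462 INR

HKD/INR = 10.6462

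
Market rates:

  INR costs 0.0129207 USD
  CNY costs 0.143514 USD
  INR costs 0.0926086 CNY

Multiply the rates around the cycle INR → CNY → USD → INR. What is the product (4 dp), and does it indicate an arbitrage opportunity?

1.0286 (arbitrage exists)

Around INR → CNY → USD → INR: 1 × 0.0926086 × 0.143514 ÷ 0.0129207 = 1.028631
Product > 1; profitable direction is INR → CNY → USD → INR.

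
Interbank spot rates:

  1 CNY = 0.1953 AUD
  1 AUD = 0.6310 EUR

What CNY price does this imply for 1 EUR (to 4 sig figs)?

EUR/CNY = 8.115

1 EUR ÷ 0.6310 = 1.58479 AUD
1.58479 AUD ÷ 0.1953 = 8.11462 CNY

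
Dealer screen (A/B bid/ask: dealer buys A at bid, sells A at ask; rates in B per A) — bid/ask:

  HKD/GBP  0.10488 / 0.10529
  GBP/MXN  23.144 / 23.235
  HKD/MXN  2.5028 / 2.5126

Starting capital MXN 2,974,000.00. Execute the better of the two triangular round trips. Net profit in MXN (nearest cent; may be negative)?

Net profit: MXN 68,547.09

Best loop MXN → GBP → HKD → MXN:
MXN 2,974,000.00 ÷ 23.235 (buy GBP at ask) = GBP 127,996.56
GBP 127,996.56 ÷ 0.10529 (buy HKD at ask) = HKD 1,215,657.30
HKD 1,215,657.30 × 2.5028 (sell HKD at bid) = MXN 3,042,547.09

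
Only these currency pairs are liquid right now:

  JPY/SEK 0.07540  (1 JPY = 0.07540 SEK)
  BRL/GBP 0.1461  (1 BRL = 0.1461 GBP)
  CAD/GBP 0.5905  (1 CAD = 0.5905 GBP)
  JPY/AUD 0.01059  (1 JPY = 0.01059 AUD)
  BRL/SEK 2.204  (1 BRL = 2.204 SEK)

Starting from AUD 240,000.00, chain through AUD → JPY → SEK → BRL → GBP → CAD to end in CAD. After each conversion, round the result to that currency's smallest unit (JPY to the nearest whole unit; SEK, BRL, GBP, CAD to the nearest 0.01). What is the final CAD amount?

CAD 191,825.06

AUD 240,000.00 ÷ 0.01059 = JPY 22,662,890
JPY 22,662,890 × 0.07540 = SEK 1,708,781.91
SEK 1,708,781.91 ÷ 2.204 = BRL 775,309.40
BRL 775,309.40 × 0.1461 = GBP 113,272.70
GBP 113,272.70 ÷ 0.5905 = CAD 191,825.06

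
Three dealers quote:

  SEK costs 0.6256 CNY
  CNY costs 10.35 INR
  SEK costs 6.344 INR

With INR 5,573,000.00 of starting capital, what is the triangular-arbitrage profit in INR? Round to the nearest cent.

Profitable loop is INR → SEK → CNY → INR:
INR 5,573,000.00 ÷ 6.344 = SEK 878,467.84
SEK 878,467.84 × 0.6256 = CNY 549,569.48
CNY 549,569.48 × 10.35 = INR 5,688,044.15
Profit = INR 5,688,044.15 − INR 5,573,000.00

Profit: INR 115,044.15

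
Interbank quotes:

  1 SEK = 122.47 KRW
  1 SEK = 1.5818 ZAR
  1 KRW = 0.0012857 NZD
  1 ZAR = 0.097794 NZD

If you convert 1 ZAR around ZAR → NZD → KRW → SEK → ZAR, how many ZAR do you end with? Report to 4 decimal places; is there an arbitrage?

Around ZAR → NZD → KRW → SEK → ZAR: 1 × 0.097794 ÷ 0.0012857 ÷ 122.47 × 1.5818 = 0.982414
Product < 1; profitable direction is ZAR → SEK → KRW → NZD → ZAR.

0.9824 (arbitrage exists)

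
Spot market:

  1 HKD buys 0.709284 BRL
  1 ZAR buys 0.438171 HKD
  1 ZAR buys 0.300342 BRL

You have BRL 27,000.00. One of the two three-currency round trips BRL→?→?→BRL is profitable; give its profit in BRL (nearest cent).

Profitable loop is BRL → ZAR → HKD → BRL:
BRL 27,000.00 ÷ 0.300342 = ZAR 89,897.52
ZAR 89,897.52 × 0.438171 = HKD 39,390.48
HKD 39,390.48 × 0.709284 = BRL 27,939.04
Profit = BRL 27,939.04 − BRL 27,000.00

Profit: BRL 939.04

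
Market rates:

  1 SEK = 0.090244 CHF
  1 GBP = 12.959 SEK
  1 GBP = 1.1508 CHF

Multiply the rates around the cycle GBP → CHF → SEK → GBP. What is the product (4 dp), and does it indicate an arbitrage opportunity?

0.9840 (arbitrage exists)

Around GBP → CHF → SEK → GBP: 1 × 1.1508 ÷ 0.090244 ÷ 12.959 = 0.984034
Product < 1; profitable direction is GBP → SEK → CHF → GBP.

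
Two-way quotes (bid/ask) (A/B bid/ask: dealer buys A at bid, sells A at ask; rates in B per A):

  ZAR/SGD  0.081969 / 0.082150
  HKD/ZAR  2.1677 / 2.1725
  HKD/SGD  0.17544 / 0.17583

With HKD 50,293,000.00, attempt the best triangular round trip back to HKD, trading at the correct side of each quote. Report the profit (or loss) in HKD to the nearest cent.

Best loop HKD → ZAR → SGD → HKD:
HKD 50,293,000.00 × 2.1677 (sell HKD at bid) = ZAR 109,020,136.10
ZAR 109,020,136.10 × 0.081969 (sell ZAR at bid) = SGD 8,936,271.54
SGD 8,936,271.54 ÷ 0.17583 (buy HKD at ask) = HKD 50,823,360.84

Net profit: HKD 530,360.84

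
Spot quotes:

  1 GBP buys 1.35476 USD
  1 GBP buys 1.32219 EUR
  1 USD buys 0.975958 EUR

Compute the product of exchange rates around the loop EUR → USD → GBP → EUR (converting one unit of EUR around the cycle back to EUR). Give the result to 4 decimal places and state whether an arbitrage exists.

Around EUR → USD → GBP → EUR: 1 ÷ 0.975958 ÷ 1.35476 × 1.32219 = 1.000001
Product ≈ 1 (deviation 0.000%, within rounding noise).

1.0000 (no arbitrage)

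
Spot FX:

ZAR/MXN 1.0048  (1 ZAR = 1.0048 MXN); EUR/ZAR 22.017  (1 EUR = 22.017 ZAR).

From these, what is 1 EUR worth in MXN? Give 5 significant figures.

1 EUR × 22.017 = 22.017 ZAR
22.017 ZAR × 1.0048 = 22.1227 MXN

EUR/MXN = 22.123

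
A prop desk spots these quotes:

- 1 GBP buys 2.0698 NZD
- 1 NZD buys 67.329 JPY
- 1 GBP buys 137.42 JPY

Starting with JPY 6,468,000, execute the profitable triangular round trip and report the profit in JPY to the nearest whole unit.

Profitable loop is JPY → GBP → NZD → JPY:
JPY 6,468,000 ÷ 137.42 = GBP 47,067.38
GBP 47,067.38 × 2.0698 = NZD 97,420.07
NZD 97,420.07 × 67.329 = JPY 6,559,196
Profit = JPY 6,559,196 − JPY 6,468,000

Profit: JPY 91,196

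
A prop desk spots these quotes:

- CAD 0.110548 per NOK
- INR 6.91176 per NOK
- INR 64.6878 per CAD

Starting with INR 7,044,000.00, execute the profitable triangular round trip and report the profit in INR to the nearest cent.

Profitable loop is INR → NOK → CAD → INR:
INR 7,044,000.00 ÷ 6.91176 = NOK 1,019,132.61
NOK 1,019,132.61 × 0.110548 = CAD 112,663.07
CAD 112,663.07 × 64.6878 = INR 7,287,926.25
Profit = INR 7,287,926.25 − INR 7,044,000.00

Profit: INR 243,926.25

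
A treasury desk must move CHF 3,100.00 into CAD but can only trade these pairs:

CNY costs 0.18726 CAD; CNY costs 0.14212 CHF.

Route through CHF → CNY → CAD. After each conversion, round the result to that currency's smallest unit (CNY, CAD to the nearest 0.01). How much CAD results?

CHF 3,100.00 ÷ 0.14212 = CNY 21,812.55
CNY 21,812.55 × 0.18726 = CAD 4,084.62

CAD 4,084.62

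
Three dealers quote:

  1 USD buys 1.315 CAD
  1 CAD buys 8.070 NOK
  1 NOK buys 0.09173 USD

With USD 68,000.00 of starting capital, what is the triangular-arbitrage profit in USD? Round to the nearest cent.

Profitable loop is USD → NOK → CAD → USD:
USD 68,000.00 ÷ 0.09173 = NOK 741,306.01
NOK 741,306.01 ÷ 8.070 = CAD 91,859.48
CAD 91,859.48 ÷ 1.315 = USD 69,855.12
Profit = USD 69,855.12 − USD 68,000.00

Profit: USD 1,855.12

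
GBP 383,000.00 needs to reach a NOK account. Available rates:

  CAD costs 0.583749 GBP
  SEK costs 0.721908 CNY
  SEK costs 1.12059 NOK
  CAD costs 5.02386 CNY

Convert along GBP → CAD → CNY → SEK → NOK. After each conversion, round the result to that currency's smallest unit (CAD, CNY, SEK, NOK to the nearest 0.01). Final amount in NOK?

NOK 5,116,524.32

GBP 383,000.00 ÷ 0.583749 = CAD 656,103.91
CAD 656,103.91 × 5.02386 = CNY 3,296,174.19
CNY 3,296,174.19 ÷ 0.721908 = SEK 4,565,920.02
SEK 4,565,920.02 × 1.12059 = NOK 5,116,524.32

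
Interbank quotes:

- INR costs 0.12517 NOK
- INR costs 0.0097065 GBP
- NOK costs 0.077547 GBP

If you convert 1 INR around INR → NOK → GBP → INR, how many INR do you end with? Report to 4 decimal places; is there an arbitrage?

Around INR → NOK → GBP → INR: 1 × 0.12517 × 0.077547 ÷ 0.0097065 = 1.000006
Product ≈ 1 (deviation 0.001%, within rounding noise).

1.0000 (no arbitrage)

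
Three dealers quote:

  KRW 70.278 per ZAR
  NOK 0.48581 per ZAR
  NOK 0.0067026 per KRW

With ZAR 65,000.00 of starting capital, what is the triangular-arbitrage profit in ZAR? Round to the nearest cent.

Profitable loop is ZAR → NOK → KRW → ZAR:
ZAR 65,000.00 × 0.48581 = NOK 31,577.65
NOK 31,577.65 ÷ 0.0067026 = KRW 4,711,254
KRW 4,711,254 ÷ 70.278 = ZAR 67,037.39
Profit = ZAR 67,037.39 − ZAR 65,000.00

Profit: ZAR 2,037.39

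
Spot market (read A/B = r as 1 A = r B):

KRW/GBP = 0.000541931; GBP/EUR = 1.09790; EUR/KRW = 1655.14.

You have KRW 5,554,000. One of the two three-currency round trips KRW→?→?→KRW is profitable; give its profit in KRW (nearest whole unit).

Profitable loop is KRW → EUR → GBP → KRW:
KRW 5,554,000 ÷ 1655.14 = EUR 3,355.61
EUR 3,355.61 ÷ 1.09790 = GBP 3,056.39
GBP 3,056.39 ÷ 0.000541931 = KRW 5,639,809
Profit = KRW 5,639,809 − KRW 5,554,000

Profit: KRW 85,809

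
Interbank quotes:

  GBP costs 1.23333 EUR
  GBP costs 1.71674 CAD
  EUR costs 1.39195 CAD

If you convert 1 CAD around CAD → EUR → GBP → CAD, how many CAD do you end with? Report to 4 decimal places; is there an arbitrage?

1.0000 (no arbitrage)

Around CAD → EUR → GBP → CAD: 1 ÷ 1.39195 ÷ 1.23333 × 1.71674 = 1.000004
Product ≈ 1 (deviation 0.000%, within rounding noise).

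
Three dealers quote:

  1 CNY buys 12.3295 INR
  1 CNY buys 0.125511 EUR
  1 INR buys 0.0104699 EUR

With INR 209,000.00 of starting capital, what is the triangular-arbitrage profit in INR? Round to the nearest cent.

Profit: INR 5,957.45

Profitable loop is INR → EUR → CNY → INR:
INR 209,000.00 × 0.0104699 = EUR 2,188.21
EUR 2,188.21 ÷ 0.125511 = CNY 17,434.40
CNY 17,434.40 × 12.3295 = INR 214,957.45
Profit = INR 214,957.45 − INR 209,000.00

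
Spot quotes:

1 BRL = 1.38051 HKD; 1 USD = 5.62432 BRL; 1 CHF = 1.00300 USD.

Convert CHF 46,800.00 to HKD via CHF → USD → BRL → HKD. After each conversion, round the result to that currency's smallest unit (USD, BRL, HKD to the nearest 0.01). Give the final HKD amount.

CHF 46,800.00 × 1.00300 = USD 46,940.40
USD 46,940.40 × 5.62432 = BRL 264,007.83
BRL 264,007.83 × 1.38051 = HKD 364,465.45

HKD 364,465.45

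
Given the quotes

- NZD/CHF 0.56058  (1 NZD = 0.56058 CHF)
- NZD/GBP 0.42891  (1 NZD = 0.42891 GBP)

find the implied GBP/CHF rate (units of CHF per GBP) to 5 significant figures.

1 GBP ÷ 0.42891 = 2.33149 NZD
2.33149 NZD × 0.56058 = 1.30699 CHF

GBP/CHF = 1.3070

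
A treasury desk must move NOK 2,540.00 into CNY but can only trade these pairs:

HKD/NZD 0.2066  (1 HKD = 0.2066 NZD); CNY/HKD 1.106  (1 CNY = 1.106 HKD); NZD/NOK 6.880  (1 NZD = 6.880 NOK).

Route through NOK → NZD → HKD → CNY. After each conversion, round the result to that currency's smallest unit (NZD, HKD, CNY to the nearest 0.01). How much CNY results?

NOK 2,540.00 ÷ 6.880 = NZD 369.19
NZD 369.19 ÷ 0.2066 = HKD 1,786.98
HKD 1,786.98 ÷ 1.106 = CNY 1,615.71

CNY 1,615.71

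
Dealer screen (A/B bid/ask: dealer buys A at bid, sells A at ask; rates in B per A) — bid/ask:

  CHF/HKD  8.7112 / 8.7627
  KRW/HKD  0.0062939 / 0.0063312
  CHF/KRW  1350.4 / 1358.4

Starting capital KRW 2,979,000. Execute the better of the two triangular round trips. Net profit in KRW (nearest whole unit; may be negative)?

Best loop KRW → CHF → HKD → KRW:
KRW 2,979,000 ÷ 1358.4 (buy CHF at ask) = CHF 2,193.02
CHF 2,193.02 × 8.7112 (sell CHF at bid) = HKD 19,103.85
HKD 19,103.85 ÷ 0.0063312 (buy KRW at ask) = KRW 3,017,413

Net profit: KRW 38,413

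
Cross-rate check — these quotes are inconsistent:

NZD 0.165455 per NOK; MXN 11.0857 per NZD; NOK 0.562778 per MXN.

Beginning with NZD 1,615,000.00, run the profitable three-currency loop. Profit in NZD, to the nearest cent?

Profit: NZD 52,065.47

Profitable loop is NZD → MXN → NOK → NZD:
NZD 1,615,000.00 × 11.0857 = MXN 17,903,405.50
MXN 17,903,405.50 × 0.562778 = NOK 10,075,642.74
NOK 10,075,642.74 × 0.165455 = NZD 1,667,065.47
Profit = NZD 1,667,065.47 − NZD 1,615,000.00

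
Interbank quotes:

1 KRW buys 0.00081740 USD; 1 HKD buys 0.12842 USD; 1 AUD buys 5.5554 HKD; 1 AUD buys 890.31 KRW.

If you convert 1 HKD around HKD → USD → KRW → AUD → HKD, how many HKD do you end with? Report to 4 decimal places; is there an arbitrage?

0.9803 (arbitrage exists)

Around HKD → USD → KRW → AUD → HKD: 1 × 0.12842 ÷ 0.00081740 ÷ 890.31 × 5.5554 = 0.980330
Product < 1; profitable direction is HKD → AUD → KRW → USD → HKD.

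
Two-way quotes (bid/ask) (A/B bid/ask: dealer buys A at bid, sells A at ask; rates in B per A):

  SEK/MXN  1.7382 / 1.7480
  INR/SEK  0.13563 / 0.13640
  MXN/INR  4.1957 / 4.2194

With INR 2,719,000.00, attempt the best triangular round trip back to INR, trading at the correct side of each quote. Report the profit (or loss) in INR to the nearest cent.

Best loop INR → MXN → SEK → INR:
INR 2,719,000.00 ÷ 4.2194 (buy MXN at ask) = MXN 644,404.42
MXN 644,404.42 ÷ 1.7480 (buy SEK at ask) = SEK 368,652.41
SEK 368,652.41 ÷ 0.13640 (buy INR at ask) = INR 2,702,730.30

Net result: INR -16,269.70 (no profitable arbitrage after spreads)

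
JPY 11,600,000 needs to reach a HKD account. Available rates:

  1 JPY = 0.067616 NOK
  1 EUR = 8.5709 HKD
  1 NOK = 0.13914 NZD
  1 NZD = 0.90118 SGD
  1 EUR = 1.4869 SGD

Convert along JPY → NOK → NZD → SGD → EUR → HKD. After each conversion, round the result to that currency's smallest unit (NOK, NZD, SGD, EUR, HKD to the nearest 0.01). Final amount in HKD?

JPY 11,600,000 × 0.067616 = NOK 784,345.60
NOK 784,345.60 × 0.13914 = NZD 109,133.85
NZD 109,133.85 × 0.90118 = SGD 98,349.24
SGD 98,349.24 ÷ 1.4869 = EUR 66,143.82
EUR 66,143.82 × 8.5709 = HKD 566,912.07

HKD 566,912.07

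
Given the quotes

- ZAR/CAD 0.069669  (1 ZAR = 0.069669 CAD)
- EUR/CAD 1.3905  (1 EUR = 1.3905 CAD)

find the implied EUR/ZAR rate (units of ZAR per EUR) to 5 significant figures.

1 EUR × 1.3905 = 1.3905 CAD
1.3905 CAD ÷ 0.069669 = 19.9587 ZAR

EUR/ZAR = 19.959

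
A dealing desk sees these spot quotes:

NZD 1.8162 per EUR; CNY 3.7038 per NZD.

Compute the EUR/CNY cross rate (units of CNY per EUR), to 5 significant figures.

1 EUR × 1.8162 = 1.8162 NZD
1.8162 NZD × 3.7038 = 6.72684 CNY

EUR/CNY = 6.7268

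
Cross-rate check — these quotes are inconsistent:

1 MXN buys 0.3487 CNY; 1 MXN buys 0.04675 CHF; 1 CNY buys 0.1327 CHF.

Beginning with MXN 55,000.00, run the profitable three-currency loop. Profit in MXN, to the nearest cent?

Profit: MXN 567.57

Profitable loop is MXN → CHF → CNY → MXN:
MXN 55,000.00 × 0.04675 = CHF 2,571.25
CHF 2,571.25 ÷ 0.1327 = CNY 19,376.41
CNY 19,376.41 ÷ 0.3487 = MXN 55,567.57
Profit = MXN 55,567.57 − MXN 55,000.00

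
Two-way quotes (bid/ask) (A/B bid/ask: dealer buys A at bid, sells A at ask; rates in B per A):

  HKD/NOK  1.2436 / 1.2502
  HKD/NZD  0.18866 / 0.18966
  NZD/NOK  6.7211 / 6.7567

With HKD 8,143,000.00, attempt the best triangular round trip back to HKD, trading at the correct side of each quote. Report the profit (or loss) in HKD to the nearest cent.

Net profit: HKD 115,955.53

Best loop HKD → NZD → NOK → HKD:
HKD 8,143,000.00 × 0.18866 (sell HKD at bid) = NZD 1,536,258.38
NZD 1,536,258.38 × 6.7211 (sell NZD at bid) = NOK 10,325,346.20
NOK 10,325,346.20 ÷ 1.2502 (buy HKD at ask) = HKD 8,258,955.53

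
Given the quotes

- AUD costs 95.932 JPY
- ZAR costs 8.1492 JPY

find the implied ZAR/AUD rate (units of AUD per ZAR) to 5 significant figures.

ZAR/AUD = 0.084948

1 ZAR × 8.1492 = 8.1492 JPY
8.1492 JPY ÷ 95.932 = 0.0849477 AUD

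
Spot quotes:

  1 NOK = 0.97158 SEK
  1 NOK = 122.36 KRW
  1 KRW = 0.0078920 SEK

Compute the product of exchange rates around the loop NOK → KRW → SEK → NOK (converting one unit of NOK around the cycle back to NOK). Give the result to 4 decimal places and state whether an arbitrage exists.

Around NOK → KRW → SEK → NOK: 1 × 122.36 × 0.0078920 ÷ 0.97158 = 0.993912
Product < 1; profitable direction is NOK → SEK → KRW → NOK.

0.9939 (arbitrage exists)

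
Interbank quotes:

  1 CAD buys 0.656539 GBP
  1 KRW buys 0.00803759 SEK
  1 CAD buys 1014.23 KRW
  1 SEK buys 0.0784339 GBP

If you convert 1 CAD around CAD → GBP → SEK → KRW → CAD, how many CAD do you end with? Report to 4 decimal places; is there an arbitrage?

Around CAD → GBP → SEK → KRW → CAD: 1 × 0.656539 ÷ 0.0784339 ÷ 0.00803759 ÷ 1014.23 = 1.026820
Product > 1; profitable direction is CAD → GBP → SEK → KRW → CAD.

1.0268 (arbitrage exists)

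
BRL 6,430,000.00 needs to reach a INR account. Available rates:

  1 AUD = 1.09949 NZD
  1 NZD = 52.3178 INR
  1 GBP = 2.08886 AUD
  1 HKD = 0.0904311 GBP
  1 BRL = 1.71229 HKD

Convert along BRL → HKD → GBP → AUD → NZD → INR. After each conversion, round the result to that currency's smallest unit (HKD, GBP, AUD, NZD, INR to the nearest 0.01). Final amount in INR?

BRL 6,430,000.00 × 1.71229 = HKD 11,010,024.70
HKD 11,010,024.70 × 0.0904311 = GBP 995,648.64
GBP 995,648.64 × 2.08886 = AUD 2,079,770.62
AUD 2,079,770.62 × 1.09949 = NZD 2,286,687.00
NZD 2,286,687.00 × 52.3178 = INR 119,634,433.13

INR 119,634,433.13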